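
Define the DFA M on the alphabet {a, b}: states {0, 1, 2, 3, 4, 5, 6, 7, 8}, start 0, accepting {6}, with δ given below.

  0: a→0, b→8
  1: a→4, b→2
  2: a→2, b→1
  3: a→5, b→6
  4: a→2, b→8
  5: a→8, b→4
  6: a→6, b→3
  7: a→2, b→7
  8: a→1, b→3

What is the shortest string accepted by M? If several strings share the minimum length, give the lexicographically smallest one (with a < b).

bbb

A breadth-first search from 0 reaches an accepting state first via the path 0 → 8 → 3 → 6 on input bbb.
No string of length < 3 is accepted (BFS exhausts all shorter strings without reaching an accepting state), and bbb is the lexicographically least accepting string of length 3.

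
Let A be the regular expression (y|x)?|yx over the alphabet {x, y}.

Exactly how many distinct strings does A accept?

4

The expression has no Kleene star, so L(A) is finite. Expanding the alternatives gives {ε, x, y, yx}.
That is 1 of length 0, 2 of length 1, 1 of length 2: 4 strings in all.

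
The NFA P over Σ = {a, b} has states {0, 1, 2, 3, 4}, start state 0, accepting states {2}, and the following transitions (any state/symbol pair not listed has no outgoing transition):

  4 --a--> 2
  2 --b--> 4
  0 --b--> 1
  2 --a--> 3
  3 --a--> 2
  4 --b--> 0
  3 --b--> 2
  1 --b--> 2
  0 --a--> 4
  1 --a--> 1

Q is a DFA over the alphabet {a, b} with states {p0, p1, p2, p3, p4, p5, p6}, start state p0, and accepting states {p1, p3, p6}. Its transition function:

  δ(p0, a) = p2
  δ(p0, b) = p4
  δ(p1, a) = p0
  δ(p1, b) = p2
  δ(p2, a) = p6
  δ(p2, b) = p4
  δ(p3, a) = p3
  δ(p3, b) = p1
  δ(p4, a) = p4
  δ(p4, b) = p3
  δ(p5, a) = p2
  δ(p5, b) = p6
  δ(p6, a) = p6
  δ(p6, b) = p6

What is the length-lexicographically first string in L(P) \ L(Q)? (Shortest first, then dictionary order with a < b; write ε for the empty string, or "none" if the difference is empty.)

abaa

The string abaa is accepted by P but not by Q.
No shorter string lies in the difference, and abaa is the lexicographically first length-4 string in L(P) \ L(Q).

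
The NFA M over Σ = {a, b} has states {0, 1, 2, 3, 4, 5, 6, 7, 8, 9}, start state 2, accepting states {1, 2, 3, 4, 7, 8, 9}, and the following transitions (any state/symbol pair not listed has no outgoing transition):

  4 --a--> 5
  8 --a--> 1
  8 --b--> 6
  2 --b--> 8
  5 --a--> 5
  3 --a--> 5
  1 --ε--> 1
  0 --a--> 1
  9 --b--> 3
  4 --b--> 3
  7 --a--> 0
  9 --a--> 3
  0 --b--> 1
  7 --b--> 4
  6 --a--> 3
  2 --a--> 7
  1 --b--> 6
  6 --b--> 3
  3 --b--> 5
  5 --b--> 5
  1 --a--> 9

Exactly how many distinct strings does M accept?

The useful subgraph on states {0, 1, 2, 3, 4, 6, 7, 8, 9} is acyclic, so L(M) is finite; the longest accepting path visits 6 useful states, giving maximum string length 5.
Counting accepting paths from 2 by length: 1 of length 0, 2 of length 1, 2 of length 2, 6 of length 3, 6 of length 4, 8 of length 5. Total 25.

25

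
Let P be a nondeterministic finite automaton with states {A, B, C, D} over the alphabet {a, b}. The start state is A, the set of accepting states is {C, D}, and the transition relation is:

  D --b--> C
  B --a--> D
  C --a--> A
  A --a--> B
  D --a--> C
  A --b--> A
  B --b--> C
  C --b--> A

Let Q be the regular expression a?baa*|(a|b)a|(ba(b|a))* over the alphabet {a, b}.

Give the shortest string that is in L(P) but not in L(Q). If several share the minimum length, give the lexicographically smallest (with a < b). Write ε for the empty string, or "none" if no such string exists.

The string ab is accepted by P but not by Q.
No shorter string lies in the difference, and ab is the lexicographically first length-2 string in L(P) \ L(Q).

ab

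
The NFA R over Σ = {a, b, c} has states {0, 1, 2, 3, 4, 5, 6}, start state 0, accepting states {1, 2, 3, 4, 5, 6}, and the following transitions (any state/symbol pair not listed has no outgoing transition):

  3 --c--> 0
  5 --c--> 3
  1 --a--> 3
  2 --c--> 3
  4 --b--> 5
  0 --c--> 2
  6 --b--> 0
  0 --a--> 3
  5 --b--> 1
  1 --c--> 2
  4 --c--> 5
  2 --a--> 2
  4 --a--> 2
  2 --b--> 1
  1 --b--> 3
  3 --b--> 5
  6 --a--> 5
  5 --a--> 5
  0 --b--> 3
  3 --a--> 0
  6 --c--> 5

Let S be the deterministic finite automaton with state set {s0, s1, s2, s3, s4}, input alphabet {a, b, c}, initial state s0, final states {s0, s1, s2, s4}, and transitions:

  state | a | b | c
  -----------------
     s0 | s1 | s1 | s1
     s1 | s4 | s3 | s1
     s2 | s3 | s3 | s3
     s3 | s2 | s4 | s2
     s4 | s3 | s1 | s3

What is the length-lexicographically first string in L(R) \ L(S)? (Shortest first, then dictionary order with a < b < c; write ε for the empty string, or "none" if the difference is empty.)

ab

The string ab is accepted by R but not by S.
No shorter string lies in the difference, and ab is the lexicographically first length-2 string in L(R) \ L(S).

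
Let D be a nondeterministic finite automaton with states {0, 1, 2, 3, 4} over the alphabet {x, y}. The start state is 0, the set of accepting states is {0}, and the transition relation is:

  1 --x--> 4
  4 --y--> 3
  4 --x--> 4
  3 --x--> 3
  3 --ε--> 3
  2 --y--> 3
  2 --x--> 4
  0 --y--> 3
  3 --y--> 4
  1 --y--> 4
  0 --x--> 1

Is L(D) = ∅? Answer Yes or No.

No

The empty string ε is accepted: the run 0 ends in the accepting state 0.
Since at least one string is accepted, L(D) is not empty.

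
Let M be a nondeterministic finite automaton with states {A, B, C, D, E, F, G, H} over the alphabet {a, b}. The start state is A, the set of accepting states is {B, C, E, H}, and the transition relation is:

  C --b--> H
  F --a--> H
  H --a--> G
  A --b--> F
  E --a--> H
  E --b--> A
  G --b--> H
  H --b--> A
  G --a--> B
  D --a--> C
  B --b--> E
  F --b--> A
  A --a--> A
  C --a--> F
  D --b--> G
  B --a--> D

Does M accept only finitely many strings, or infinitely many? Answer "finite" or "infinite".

infinite

State A is reachable from the start and can reach an accepting state, and it lies on the cycle A → A.
Traversing that cycle any number of times yields accepted strings of unbounded length, so the language is infinite.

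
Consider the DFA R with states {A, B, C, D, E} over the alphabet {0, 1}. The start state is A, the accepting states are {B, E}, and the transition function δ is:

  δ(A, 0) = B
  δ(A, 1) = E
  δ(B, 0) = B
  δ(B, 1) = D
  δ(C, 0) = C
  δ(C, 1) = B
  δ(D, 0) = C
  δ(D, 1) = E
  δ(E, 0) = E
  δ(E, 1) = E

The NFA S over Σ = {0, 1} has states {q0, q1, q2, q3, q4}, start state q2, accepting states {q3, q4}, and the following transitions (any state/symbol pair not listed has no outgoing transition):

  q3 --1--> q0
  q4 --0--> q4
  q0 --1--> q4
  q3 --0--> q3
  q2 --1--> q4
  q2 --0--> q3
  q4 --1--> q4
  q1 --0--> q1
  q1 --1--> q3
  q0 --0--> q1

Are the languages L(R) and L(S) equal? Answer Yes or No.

Exploring the product automaton R × S from the start pair (A, q2), following both machines on each input symbol, reaches 5 state pairs: (A, q2), (B, q3), (E, q4), (D, q0), (C, q1).
R accepts in {B, E} and S accepts in {q3, q4}. In every reachable pair the two components are either both accepting — (B, q3), (E, q4) — or both non-accepting, so no string is accepted by exactly one of the machines: L(R) \ L(S) and L(S) \ L(R) are both empty.
Hence every string is accepted by R iff it is accepted by S, and the two languages coincide.

Yes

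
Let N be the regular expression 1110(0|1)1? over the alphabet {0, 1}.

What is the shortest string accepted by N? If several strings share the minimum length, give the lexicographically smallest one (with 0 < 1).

By inspection of the expression, no string of length less than 5 matches, and 11100 is the lexicographically first match of length 5.

11100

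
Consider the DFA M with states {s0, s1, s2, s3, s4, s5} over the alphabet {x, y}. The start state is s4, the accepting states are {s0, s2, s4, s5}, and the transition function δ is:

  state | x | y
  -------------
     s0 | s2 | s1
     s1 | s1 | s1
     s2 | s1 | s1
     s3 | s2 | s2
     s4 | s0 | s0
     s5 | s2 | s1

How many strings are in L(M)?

5

The useful subgraph on states {s0, s2, s4} is acyclic, so L(M) is finite; the longest accepting path visits 3 useful states, giving maximum string length 2.
Counting accepting paths from s4 by length: 1 of length 0, 2 of length 1, 2 of length 2. Total 5.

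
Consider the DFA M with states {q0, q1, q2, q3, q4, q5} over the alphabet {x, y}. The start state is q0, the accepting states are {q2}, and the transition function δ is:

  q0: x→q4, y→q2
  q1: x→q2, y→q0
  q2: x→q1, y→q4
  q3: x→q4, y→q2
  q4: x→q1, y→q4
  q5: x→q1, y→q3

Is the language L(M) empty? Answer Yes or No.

No

The string y is accepted: the run q0 → q2 ends in the accepting state q2.
Since at least one string is accepted, L(M) is not empty.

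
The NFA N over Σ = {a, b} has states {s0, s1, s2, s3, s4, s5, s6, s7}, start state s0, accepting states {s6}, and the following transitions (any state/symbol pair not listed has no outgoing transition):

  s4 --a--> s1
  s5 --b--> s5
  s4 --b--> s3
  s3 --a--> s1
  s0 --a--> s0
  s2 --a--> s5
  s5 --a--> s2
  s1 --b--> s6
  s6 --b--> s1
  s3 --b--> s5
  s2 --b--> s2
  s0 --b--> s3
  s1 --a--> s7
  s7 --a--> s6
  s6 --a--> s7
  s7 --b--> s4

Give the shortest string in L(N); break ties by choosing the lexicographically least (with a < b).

bab

A breadth-first search from s0 reaches an accepting state first via the path s0 → s3 → s1 → s6 on input bab.
No string of length < 3 is accepted (BFS exhausts all shorter strings without reaching an accepting state), and bab is the lexicographically least accepting string of length 3.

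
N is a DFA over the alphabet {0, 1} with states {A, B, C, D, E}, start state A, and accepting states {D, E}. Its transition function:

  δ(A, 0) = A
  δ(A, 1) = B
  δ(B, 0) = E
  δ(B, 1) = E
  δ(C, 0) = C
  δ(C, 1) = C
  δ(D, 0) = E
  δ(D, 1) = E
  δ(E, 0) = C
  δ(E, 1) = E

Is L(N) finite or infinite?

infinite

State A is reachable from the start and can reach an accepting state, and it lies on the cycle A → A.
Traversing that cycle any number of times yields accepted strings of unbounded length, so the language is infinite.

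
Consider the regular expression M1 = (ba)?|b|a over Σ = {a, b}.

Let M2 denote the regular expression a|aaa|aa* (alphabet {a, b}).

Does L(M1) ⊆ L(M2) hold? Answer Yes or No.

No

The empty string ε is in L(M1) but not in L(M2).
So L(M1) ⊄ L(M2).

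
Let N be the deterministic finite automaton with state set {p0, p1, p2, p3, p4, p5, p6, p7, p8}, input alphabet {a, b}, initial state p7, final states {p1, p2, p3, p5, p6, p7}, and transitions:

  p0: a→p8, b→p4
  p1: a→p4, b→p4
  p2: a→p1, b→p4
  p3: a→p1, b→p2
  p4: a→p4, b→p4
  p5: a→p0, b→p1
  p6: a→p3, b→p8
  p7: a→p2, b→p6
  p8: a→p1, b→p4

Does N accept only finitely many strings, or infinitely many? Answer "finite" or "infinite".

The useful states (reachable from p7 and able to reach an accepting state) are {p1, p2, p3, p6, p7, p8}.
Restricted to these states the transition graph has no cycle, so every accepting path has bounded length and L is finite.

finite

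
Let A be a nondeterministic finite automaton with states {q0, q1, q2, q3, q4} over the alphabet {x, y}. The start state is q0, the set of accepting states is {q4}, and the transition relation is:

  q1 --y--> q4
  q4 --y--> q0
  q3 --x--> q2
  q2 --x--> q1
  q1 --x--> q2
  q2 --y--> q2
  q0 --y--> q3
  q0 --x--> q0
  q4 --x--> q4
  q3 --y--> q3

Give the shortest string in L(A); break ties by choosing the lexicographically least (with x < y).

yxxy

A breadth-first search from q0 reaches an accepting state first via the path q0 → q3 → q2 → q1 → q4 on input yxxy.
No string of length < 4 is accepted (BFS exhausts all shorter strings without reaching an accepting state), and yxxy is the lexicographically least accepting string of length 4.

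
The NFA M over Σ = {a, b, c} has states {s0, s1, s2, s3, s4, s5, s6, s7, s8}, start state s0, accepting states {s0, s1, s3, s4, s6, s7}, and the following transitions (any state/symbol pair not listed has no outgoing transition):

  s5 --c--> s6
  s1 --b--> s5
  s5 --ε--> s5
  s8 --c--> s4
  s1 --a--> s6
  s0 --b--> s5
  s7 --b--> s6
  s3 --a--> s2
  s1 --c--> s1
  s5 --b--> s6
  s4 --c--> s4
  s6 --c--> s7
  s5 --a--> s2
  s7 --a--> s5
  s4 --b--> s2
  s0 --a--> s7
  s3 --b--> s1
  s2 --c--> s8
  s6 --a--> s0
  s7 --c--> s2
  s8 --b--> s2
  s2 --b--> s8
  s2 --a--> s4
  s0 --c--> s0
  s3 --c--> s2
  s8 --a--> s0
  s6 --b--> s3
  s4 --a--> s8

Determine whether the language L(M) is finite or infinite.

State s0 is reachable from the start and can reach an accepting state, and it lies on the cycle s0 → s0.
Traversing that cycle any number of times yields accepted strings of unbounded length, so the language is infinite.

infinite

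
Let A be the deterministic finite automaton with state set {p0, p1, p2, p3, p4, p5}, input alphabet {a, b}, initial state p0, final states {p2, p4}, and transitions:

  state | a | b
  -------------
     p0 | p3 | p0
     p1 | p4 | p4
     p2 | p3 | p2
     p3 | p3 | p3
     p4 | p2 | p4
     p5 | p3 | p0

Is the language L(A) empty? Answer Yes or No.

The states reachable from the start state are {p0, p3}.
None of the accepting states {p2, p4} is reachable, so no string is accepted and L(A) = ∅.

Yes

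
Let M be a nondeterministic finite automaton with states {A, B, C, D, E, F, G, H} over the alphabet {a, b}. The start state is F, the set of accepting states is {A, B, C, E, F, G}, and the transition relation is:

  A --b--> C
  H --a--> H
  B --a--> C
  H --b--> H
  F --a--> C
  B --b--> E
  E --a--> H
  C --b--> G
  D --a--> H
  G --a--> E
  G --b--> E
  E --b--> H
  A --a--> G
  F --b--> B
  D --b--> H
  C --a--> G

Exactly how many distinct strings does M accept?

17

The useful subgraph on states {B, C, E, F, G} is acyclic, so L(M) is finite; the longest accepting path visits 5 useful states, giving maximum string length 4.
Counting accepting paths from F by length: 1 of length 0, 2 of length 1, 4 of length 2, 6 of length 3, 4 of length 4. Total 17.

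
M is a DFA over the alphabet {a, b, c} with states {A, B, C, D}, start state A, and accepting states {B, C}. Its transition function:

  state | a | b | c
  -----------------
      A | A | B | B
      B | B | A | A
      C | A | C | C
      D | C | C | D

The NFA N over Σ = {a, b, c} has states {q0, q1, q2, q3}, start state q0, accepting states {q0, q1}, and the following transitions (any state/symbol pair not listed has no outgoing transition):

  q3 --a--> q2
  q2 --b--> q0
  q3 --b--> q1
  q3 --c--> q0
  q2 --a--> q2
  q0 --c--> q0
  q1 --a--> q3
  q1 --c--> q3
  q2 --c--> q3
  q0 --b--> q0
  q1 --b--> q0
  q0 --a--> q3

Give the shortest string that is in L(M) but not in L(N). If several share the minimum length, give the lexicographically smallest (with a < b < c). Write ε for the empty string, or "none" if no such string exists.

ba

The string ba is accepted by M but not by N.
No shorter string lies in the difference, and ba is the lexicographically first length-2 string in L(M) \ L(N).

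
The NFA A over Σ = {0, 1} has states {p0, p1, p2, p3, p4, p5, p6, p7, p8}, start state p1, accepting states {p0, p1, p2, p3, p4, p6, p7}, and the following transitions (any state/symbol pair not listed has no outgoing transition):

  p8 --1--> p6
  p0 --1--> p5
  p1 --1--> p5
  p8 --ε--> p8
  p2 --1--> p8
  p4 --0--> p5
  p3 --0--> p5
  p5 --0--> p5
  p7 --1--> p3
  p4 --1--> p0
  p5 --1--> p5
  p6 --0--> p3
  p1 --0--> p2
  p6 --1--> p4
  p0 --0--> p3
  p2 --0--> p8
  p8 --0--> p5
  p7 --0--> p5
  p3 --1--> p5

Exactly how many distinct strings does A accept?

12

The useful subgraph on states {p0, p1, p2, p3, p4, p6, p8} is acyclic, so L(A) is finite; the longest accepting path visits 7 useful states, giving maximum string length 6.
Counting accepting paths from p1 by length: 1 of length 0, 1 of length 1, 2 of length 3, 4 of length 4, 2 of length 5, 2 of length 6. Total 12.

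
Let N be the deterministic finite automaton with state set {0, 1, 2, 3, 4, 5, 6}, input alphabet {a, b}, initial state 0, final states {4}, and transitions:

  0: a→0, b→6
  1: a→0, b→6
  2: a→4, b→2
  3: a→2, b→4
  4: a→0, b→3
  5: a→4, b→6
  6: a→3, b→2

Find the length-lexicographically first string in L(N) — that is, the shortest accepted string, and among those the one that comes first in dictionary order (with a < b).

bab

A breadth-first search from 0 reaches an accepting state first via the path 0 → 6 → 3 → 4 on input bab.
No string of length < 3 is accepted (BFS exhausts all shorter strings without reaching an accepting state), and bab is the lexicographically least accepting string of length 3.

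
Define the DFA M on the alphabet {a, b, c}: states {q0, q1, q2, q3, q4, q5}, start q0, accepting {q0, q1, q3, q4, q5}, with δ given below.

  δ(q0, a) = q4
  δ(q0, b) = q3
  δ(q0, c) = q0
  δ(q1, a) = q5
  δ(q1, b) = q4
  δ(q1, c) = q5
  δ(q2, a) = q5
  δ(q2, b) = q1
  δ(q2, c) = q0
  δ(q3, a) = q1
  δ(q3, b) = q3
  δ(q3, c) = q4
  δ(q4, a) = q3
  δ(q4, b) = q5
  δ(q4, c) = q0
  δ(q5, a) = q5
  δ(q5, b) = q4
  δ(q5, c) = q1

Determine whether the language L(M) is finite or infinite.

infinite

State q0 is reachable from the start and can reach an accepting state, and it lies on the cycle q0 → q0.
Traversing that cycle any number of times yields accepted strings of unbounded length, so the language is infinite.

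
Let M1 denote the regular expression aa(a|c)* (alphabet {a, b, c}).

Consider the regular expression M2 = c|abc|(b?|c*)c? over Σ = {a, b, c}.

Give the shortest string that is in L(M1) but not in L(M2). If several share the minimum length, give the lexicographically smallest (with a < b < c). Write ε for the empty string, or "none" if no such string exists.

aa

The string aa is accepted by M1 but not by M2.
No shorter string lies in the difference, and aa is the lexicographically first length-2 string in L(M1) \ L(M2).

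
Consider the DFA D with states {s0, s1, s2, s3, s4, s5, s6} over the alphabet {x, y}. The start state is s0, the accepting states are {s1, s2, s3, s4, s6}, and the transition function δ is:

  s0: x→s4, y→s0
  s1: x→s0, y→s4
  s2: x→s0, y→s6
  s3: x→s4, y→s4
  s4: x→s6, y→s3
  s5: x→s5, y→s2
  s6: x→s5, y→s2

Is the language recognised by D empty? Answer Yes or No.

No

The string x is accepted: the run s0 → s4 ends in the accepting state s4.
Since at least one string is accepted, L(D) is not empty.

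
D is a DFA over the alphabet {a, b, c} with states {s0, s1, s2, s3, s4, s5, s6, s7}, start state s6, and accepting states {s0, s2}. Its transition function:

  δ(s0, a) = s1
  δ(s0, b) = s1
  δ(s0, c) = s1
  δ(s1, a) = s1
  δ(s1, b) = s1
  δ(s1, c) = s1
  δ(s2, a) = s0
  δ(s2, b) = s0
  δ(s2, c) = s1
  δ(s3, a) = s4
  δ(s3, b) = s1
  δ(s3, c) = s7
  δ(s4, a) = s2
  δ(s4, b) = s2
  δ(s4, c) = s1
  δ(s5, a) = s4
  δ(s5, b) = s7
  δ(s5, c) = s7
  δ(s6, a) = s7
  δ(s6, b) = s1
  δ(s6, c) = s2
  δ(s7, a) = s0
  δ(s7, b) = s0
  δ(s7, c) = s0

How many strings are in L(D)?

The useful subgraph on states {s0, s2, s6, s7} is acyclic, so L(D) is finite; the longest accepting path visits 3 useful states, giving maximum string length 2.
Counting accepting paths from s6 by length: 1 of length 1, 5 of length 2. Total 6.

6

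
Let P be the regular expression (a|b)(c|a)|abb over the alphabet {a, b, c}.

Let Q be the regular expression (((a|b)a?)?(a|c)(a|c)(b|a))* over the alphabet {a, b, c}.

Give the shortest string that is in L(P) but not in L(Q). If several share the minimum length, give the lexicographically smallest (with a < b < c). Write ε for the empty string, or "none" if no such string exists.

aa

The string aa is accepted by P but not by Q.
No shorter string lies in the difference, and aa is the lexicographically first length-2 string in L(P) \ L(Q).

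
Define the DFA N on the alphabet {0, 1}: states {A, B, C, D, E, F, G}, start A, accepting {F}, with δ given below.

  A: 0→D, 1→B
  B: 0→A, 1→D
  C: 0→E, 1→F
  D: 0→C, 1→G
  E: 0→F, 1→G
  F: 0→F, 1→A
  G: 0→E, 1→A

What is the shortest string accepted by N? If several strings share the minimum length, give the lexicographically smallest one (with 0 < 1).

001

A breadth-first search from A reaches an accepting state first via the path A → D → C → F on input 001.
No string of length < 3 is accepted (BFS exhausts all shorter strings without reaching an accepting state), and 001 is the lexicographically least accepting string of length 3.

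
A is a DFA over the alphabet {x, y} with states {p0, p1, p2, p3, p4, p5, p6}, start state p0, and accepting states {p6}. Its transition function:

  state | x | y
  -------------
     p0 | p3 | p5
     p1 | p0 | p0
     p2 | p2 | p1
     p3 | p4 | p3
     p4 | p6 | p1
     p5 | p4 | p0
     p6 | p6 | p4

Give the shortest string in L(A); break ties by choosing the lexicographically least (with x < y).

A breadth-first search from p0 reaches an accepting state first via the path p0 → p3 → p4 → p6 on input xxx.
No string of length < 3 is accepted (BFS exhausts all shorter strings without reaching an accepting state), and xxx is the lexicographically least accepting string of length 3.

xxx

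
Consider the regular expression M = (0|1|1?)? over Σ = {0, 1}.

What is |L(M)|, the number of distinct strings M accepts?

3

The expression has no Kleene star, so L(M) is finite. Expanding the alternatives gives {ε, 0, 1}.
That is 1 of length 0, 2 of length 1: 3 strings in all.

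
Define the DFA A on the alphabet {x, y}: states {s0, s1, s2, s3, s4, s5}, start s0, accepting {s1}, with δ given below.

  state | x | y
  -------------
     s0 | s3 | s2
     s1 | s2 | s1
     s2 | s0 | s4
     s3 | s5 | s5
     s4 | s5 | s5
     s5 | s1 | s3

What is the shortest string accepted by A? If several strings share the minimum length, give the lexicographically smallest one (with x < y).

xxx

A breadth-first search from s0 reaches an accepting state first via the path s0 → s3 → s5 → s1 on input xxx.
No string of length < 3 is accepted (BFS exhausts all shorter strings without reaching an accepting state), and xxx is the lexicographically least accepting string of length 3.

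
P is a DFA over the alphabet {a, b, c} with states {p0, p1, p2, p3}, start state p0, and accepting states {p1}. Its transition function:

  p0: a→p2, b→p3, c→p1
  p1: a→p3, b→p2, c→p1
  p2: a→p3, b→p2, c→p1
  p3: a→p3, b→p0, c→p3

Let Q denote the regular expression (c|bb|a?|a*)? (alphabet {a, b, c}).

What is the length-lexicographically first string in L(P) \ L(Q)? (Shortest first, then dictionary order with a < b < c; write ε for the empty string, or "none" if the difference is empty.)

ac

The string ac is accepted by P but not by Q.
No shorter string lies in the difference, and ac is the lexicographically first length-2 string in L(P) \ L(Q).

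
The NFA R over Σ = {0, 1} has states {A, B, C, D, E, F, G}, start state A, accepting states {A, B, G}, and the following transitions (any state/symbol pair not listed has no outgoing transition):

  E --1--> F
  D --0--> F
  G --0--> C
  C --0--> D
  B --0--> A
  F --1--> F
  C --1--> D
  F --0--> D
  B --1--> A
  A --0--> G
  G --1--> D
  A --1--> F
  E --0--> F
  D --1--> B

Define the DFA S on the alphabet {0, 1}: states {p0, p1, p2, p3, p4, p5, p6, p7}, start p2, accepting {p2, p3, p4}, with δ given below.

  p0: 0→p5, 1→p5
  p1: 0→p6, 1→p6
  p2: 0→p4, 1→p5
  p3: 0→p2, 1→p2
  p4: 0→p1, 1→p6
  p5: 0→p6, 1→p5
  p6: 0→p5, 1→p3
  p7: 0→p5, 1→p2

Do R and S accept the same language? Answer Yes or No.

Exploring the product automaton R × S from the start pair (A, p2), following both machines on each input symbol, reaches 6 state pairs: (A, p2), (G, p4), (F, p5), (C, p1), (D, p6), (B, p3).
R accepts in {A, B, G} and S accepts in {p2, p3, p4}. In every reachable pair the two components are either both accepting — (A, p2), (G, p4), (B, p3) — or both non-accepting, so no string is accepted by exactly one of the machines: L(R) \ L(S) and L(S) \ L(R) are both empty.
Hence every string is accepted by R iff it is accepted by S, and the two languages coincide.

Yes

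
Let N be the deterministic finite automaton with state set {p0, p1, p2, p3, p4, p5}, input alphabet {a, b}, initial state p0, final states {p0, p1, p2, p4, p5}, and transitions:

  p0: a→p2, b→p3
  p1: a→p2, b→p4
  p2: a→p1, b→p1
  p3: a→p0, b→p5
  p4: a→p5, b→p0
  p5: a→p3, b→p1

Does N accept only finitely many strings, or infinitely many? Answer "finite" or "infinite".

infinite

State p2 is reachable from the start and can reach an accepting state, and it lies on the cycle p2 → p1 → p2.
Traversing that cycle any number of times yields accepted strings of unbounded length, so the language is infinite.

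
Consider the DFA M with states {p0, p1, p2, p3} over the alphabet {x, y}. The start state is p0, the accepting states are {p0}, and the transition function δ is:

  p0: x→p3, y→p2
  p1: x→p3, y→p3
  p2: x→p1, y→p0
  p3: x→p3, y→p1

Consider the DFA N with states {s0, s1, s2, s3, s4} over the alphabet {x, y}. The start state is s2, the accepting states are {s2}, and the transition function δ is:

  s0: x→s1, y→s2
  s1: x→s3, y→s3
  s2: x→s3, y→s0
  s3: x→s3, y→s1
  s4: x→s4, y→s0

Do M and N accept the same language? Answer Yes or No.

Yes

Exploring the product automaton M × N from the start pair (p0, s2), following both machines on each input symbol, reaches 4 state pairs: (p0, s2), (p3, s3), (p2, s0), (p1, s1).
M accepts in {p0} and N accepts in {s2}. In every reachable pair the two components are either both accepting — (p0, s2) — or both non-accepting, so no string is accepted by exactly one of the machines: L(M) \ L(N) and L(N) \ L(M) are both empty.
Hence every string is accepted by M iff it is accepted by N, and the two languages coincide.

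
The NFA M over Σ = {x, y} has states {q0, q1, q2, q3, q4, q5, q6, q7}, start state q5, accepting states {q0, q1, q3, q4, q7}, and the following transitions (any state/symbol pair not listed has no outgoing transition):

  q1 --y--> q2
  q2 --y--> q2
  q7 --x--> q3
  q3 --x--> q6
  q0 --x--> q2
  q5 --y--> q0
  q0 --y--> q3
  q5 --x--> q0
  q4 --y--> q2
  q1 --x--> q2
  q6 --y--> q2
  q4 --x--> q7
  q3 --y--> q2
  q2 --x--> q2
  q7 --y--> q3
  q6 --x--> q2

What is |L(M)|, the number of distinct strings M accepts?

4

The useful subgraph on states {q0, q3, q5} is acyclic, so L(M) is finite; the longest accepting path visits 3 useful states, giving maximum string length 2.
Counting accepting paths from q5 by length: 2 of length 1, 2 of length 2. Total 4.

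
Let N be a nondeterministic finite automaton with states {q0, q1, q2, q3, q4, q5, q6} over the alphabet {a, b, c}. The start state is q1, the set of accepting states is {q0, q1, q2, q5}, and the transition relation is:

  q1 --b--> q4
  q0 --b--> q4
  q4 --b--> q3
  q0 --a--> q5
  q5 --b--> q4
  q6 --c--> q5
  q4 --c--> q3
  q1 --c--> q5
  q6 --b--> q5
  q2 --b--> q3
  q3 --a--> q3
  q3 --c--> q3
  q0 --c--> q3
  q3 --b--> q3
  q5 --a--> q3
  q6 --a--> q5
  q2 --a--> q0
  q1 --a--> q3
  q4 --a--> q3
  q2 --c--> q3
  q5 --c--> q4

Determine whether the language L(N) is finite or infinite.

finite

The useful states (reachable from q1 and able to reach an accepting state) are {q1, q5}.
Restricted to these states the transition graph has no cycle, so every accepting path has bounded length and L is finite.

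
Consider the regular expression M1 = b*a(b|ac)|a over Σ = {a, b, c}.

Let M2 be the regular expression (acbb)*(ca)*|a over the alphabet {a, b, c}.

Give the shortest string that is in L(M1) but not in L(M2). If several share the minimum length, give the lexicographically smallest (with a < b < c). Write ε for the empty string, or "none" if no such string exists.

ab

The string ab is accepted by M1 but not by M2.
No shorter string lies in the difference, and ab is the lexicographically first length-2 string in L(M1) \ L(M2).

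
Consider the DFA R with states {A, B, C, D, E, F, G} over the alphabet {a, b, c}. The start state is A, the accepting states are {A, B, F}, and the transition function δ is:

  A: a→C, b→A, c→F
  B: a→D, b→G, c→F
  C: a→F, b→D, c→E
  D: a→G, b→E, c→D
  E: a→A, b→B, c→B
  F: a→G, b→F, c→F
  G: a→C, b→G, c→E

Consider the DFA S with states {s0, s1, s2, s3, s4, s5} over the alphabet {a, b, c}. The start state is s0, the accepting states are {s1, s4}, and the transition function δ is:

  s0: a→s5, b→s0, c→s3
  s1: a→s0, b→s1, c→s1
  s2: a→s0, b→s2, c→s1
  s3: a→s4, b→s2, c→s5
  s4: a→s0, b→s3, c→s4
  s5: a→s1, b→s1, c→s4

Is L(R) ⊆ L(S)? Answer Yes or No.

The empty string ε is in L(R) but not in L(S).
So L(R) ⊄ L(S).

No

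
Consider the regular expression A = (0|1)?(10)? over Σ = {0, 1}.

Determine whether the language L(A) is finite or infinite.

The expression contains no Kleene star (every subexpression denotes a finite set), so L(A) is finite.

finite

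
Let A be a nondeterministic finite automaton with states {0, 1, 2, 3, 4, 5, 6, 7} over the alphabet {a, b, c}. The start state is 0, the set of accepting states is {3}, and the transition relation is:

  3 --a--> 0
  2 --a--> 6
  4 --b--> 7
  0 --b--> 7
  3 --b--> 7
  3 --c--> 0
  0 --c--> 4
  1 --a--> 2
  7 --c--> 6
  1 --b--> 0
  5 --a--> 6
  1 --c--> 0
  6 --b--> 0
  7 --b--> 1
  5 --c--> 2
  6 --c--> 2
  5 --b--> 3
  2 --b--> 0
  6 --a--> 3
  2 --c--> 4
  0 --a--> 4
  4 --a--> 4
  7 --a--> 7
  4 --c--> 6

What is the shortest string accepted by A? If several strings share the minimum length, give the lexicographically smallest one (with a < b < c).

A breadth-first search from 0 reaches an accepting state first via the path 0 → 4 → 6 → 3 on input aca.
No string of length < 3 is accepted (BFS exhausts all shorter strings without reaching an accepting state), and aca is the lexicographically least accepting string of length 3.

aca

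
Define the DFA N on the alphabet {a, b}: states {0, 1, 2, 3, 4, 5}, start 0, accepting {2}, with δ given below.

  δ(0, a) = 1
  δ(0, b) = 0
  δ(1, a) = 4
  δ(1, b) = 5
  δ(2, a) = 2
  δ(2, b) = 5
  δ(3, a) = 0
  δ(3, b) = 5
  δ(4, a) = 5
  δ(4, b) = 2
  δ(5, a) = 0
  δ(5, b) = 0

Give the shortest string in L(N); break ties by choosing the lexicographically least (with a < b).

aab

A breadth-first search from 0 reaches an accepting state first via the path 0 → 1 → 4 → 2 on input aab.
No string of length < 3 is accepted (BFS exhausts all shorter strings without reaching an accepting state), and aab is the lexicographically least accepting string of length 3.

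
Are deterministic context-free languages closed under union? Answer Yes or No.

{aⁿbⁿ : n≥0} and {aⁿb²ⁿ : n≥0} are each accepted by a deterministic PDA (push the a's; pop one per b, respectively one per two b's), but their union U is not. Suppose a DPDA M accepted U. Being deterministic, M has a single run on aⁿb²ⁿ, and since aⁿbⁿ ∈ U that run passes through an accepting configuration right after consuming the prefix aⁿbⁿ and then goes on to accept again after n more b's. Build an ordinary (nondeterministic) PDA M′ that simulates M on a's and b's and, at any moment when M is in an accepting state, may switch to a second mode in which it reads only c's, feeding each c to M as a b; M′ accepts when M does. Then M′ accepts aⁱbʲcᵏ (k≥1) exactly when both aⁱbʲ ∈ U and aⁱbʲ⁺ᵏ ∈ U, and checking the four cases (i=j or j=2i, combined with j+k=i or j+k=2i) leaves only i=j=k: so L(M′) ∩ a*b*c⁺ = {aⁿbⁿcⁿ : n≥1} would be context-free, which it is not (pumping lemma) — contradiction. (The union is an unambiguous CFL; it is determinism, not unambiguity, that fails.)

No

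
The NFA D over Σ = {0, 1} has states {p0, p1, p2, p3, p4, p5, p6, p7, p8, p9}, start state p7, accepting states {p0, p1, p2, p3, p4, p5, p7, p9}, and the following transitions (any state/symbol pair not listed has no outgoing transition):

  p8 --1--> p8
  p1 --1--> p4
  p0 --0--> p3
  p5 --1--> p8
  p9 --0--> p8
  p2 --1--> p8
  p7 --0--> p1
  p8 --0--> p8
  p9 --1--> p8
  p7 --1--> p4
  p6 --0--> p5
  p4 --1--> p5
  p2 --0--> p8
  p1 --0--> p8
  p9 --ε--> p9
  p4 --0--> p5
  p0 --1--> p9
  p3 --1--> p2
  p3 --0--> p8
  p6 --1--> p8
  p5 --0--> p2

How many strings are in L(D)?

12

The useful subgraph on states {p1, p2, p4, p5, p7} is acyclic, so L(D) is finite; the longest accepting path visits 5 useful states, giving maximum string length 4.
Counting accepting paths from p7 by length: 1 of length 0, 2 of length 1, 3 of length 2, 4 of length 3, 2 of length 4. Total 12.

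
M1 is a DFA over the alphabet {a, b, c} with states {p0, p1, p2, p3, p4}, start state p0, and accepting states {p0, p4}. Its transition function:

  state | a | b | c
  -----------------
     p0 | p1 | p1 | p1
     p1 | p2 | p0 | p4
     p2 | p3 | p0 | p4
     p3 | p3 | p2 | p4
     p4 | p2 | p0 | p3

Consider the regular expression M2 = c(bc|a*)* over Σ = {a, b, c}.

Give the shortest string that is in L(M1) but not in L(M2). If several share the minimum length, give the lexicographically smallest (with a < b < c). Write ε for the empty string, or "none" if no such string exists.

The empty string ε is accepted by M1 but not by M2.
Since ε is the unique shortest string, it is the required witness.

ε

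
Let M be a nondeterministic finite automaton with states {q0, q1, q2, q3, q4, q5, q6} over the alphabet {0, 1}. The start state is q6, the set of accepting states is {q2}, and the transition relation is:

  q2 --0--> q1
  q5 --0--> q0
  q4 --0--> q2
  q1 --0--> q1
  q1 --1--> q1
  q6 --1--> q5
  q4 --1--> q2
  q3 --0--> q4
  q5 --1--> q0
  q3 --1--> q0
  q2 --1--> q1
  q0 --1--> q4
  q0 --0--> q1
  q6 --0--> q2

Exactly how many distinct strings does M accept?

5

The useful subgraph on states {q0, q2, q4, q5, q6} is acyclic, so L(M) is finite; the longest accepting path visits 5 useful states, giving maximum string length 4.
Counting accepting paths from q6 by length: 1 of length 1, 4 of length 4. Total 5.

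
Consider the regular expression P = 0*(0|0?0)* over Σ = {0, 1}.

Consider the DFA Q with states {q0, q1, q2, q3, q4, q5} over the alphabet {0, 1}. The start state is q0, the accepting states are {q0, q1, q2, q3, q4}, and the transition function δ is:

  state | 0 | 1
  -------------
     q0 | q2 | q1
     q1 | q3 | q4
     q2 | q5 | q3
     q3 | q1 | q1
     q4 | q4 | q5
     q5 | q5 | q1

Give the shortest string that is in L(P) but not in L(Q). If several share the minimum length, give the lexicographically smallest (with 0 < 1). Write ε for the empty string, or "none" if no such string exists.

00

The string 00 is accepted by P but not by Q.
No shorter string lies in the difference, and 00 is the lexicographically first length-2 string in L(P) \ L(Q).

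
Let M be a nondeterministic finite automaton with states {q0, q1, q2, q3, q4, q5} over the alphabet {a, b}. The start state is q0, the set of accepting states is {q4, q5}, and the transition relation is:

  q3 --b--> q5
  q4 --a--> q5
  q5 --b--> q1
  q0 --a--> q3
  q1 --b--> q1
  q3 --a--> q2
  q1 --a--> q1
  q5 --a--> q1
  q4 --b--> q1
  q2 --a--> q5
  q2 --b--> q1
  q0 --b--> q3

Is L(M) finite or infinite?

The useful states (reachable from q0 and able to reach an accepting state) are {q0, q2, q3, q5}.
Restricted to these states the transition graph has no cycle, so every accepting path has bounded length and L is finite.

finite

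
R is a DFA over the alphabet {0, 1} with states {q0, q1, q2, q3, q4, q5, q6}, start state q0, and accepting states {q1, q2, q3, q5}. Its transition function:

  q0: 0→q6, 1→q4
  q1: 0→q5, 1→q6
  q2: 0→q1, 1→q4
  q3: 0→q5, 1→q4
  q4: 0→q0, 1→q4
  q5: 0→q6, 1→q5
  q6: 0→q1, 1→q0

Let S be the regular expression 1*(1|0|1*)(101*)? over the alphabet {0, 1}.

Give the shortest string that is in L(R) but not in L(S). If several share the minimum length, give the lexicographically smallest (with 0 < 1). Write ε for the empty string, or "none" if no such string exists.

The string 00 is accepted by R but not by S.
No shorter string lies in the difference, and 00 is the lexicographically first length-2 string in L(R) \ L(S).

00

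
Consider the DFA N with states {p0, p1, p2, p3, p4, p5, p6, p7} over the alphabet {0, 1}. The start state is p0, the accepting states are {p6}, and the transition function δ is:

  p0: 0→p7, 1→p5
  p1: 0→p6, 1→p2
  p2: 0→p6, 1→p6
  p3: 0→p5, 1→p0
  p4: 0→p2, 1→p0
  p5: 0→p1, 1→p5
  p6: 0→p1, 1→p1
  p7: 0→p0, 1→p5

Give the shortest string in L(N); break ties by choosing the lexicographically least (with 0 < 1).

100

A breadth-first search from p0 reaches an accepting state first via the path p0 → p5 → p1 → p6 on input 100.
No string of length < 3 is accepted (BFS exhausts all shorter strings without reaching an accepting state), and 100 is the lexicographically least accepting string of length 3.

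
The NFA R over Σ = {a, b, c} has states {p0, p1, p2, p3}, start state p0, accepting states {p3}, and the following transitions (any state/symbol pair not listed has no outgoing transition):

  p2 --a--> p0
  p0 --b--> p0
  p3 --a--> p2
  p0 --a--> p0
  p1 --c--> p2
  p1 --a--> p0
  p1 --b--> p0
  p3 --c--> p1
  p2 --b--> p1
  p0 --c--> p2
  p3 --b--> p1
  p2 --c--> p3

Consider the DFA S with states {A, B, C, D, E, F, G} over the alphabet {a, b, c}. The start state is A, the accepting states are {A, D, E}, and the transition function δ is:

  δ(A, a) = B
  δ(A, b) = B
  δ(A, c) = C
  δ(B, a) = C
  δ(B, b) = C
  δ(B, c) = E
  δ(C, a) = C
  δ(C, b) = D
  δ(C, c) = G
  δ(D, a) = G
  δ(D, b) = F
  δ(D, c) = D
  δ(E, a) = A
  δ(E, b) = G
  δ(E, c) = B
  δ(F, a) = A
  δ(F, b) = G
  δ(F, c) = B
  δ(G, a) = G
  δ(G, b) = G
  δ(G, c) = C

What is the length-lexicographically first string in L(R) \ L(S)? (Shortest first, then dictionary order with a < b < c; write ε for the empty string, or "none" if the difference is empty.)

The string cc is accepted by R but not by S.
No shorter string lies in the difference, and cc is the lexicographically first length-2 string in L(R) \ L(S).

cc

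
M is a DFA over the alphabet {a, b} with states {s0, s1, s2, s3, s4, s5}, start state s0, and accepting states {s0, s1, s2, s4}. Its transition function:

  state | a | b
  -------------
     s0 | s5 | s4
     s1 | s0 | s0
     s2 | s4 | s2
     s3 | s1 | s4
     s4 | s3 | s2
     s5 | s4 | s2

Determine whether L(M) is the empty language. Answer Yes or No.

No

The empty string ε is accepted: the run s0 ends in the accepting state s0.
Since at least one string is accepted, L(M) is not empty.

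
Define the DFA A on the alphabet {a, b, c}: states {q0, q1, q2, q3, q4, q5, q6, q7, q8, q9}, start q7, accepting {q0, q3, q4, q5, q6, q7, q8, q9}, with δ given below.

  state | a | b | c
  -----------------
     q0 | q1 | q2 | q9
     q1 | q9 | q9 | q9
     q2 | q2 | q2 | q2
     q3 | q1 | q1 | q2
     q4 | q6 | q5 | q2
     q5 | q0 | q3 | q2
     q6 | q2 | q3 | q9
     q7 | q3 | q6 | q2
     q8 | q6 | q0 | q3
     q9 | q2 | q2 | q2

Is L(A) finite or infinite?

The useful states (reachable from q7 and able to reach an accepting state) are {q1, q3, q6, q7, q9}.
Restricted to these states the transition graph has no cycle, so every accepting path has bounded length and L is finite.

finite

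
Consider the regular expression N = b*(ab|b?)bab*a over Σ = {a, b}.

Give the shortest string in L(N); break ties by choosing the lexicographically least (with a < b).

By inspection of the expression, no string of length less than 3 matches, and baa is the lexicographically first match of length 3.

baa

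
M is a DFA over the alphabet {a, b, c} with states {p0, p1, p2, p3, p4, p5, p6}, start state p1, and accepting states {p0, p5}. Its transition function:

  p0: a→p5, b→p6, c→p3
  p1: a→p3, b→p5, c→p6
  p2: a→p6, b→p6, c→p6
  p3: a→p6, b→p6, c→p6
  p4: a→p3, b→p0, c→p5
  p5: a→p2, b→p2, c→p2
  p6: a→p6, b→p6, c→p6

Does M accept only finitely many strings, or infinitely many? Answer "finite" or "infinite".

finite

The useful states (reachable from p1 and able to reach an accepting state) are {p1, p5}.
Restricted to these states the transition graph has no cycle, so every accepting path has bounded length and L is finite.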